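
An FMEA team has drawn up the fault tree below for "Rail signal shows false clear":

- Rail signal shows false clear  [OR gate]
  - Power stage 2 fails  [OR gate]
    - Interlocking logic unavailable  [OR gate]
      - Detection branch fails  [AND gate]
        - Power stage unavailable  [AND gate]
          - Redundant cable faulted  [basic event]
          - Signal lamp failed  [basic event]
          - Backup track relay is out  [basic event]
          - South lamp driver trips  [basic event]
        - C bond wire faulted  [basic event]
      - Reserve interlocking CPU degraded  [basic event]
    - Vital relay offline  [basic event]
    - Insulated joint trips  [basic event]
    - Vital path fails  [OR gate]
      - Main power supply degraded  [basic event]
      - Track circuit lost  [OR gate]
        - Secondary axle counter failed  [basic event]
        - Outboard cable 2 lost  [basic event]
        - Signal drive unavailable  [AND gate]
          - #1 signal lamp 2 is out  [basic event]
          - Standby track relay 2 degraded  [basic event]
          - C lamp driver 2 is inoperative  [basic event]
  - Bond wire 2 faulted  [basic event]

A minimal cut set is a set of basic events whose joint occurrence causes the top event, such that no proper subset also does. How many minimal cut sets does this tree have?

9

Power stage unavailable [AND]: one cut set from each child combined → 1 × 1 × 1 × 1 = 1 cut set(s).
Detection branch fails [AND]: one cut set from each child combined → 1 × 1 = 1 cut set(s).
Interlocking logic unavailable [OR]: union of children's cut sets → 2 cut set(s).
Signal drive unavailable [AND]: one cut set from each child combined → 1 × 1 × 1 = 1 cut set(s).
Track circuit lost [OR]: union of children's cut sets → 3 cut set(s).
Vital path fails [OR]: union of children's cut sets → 4 cut set(s).
Power stage 2 fails [OR]: union of children's cut sets → 8 cut set(s).
Rail signal shows false clear [OR]: union of children's cut sets → 9 cut set(s).
Minimal cut sets: {Backup track relay is out, C bond wire faulted, Redundant cable faulted, Signal lamp failed, South lamp driver trips}; {Reserve interlocking CPU degraded}; {Vital relay offline}; {Insulated joint trips}; {Main power supply degraded}; {Secondary axle counter failed}; {Outboard cable 2 lost}; {#1 signal lamp 2 is out, C lamp driver 2 is inoperative, Standby track relay 2 degraded}; {Bond wire 2 faulted}.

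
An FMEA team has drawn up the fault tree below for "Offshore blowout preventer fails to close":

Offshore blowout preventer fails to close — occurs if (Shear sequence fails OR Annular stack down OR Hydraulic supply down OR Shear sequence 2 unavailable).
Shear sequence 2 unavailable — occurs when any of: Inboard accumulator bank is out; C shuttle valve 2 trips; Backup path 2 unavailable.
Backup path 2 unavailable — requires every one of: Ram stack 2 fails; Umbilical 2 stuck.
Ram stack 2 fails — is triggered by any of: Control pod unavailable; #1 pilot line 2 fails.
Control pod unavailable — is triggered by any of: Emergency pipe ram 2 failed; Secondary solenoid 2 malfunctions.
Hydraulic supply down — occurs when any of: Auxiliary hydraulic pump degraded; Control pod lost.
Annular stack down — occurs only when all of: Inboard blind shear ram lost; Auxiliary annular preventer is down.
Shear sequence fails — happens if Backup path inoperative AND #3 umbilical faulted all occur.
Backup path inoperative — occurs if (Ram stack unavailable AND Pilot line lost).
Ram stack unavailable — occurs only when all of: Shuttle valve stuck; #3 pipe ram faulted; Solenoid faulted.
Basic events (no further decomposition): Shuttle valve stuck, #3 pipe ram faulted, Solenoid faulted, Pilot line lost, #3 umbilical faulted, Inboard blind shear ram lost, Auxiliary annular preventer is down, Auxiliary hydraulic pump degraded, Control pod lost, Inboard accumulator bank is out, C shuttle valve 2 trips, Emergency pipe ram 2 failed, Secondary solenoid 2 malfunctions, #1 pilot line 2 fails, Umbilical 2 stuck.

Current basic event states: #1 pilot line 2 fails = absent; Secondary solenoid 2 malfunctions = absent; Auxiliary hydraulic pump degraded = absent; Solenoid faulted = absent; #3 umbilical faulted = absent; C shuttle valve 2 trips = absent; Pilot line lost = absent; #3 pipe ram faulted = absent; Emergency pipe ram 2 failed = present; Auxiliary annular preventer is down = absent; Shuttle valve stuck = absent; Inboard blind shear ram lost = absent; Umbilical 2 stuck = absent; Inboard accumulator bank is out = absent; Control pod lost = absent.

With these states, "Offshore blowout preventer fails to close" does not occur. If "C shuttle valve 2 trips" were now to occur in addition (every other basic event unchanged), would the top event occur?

Counterfactual: set "C shuttle valve 2 trips" to occurred.
Ram stack unavailable [AND]: Shuttle valve stuck=not, #3 pipe ram faulted=not, Solenoid faulted=not → not all inputs occur → does not occur.
Backup path inoperative [AND]: Ram stack unavailable=not, Pilot line lost=not → not all inputs occur → does not occur.
Shear sequence fails [AND]: Backup path inoperative=not, #3 umbilical faulted=not → not all inputs occur → does not occur.
Annular stack down [AND]: Inboard blind shear ram lost=not, Auxiliary annular preventer is down=not → not all inputs occur → does not occur.
Hydraulic supply down [OR]: Auxiliary hydraulic pump degraded=not, Control pod lost=not → no input occurs → does not occur.
Control pod unavailable [OR]: Emergency pipe ram 2 failed=occurs, Secondary solenoid 2 malfunctions=not → at least one input occurs → occurs.
Ram stack 2 fails [OR]: Control pod unavailable=occurs, #1 pilot line 2 fails=not → at least one input occurs → occurs.
Backup path 2 unavailable [AND]: Ram stack 2 fails=occurs, Umbilical 2 stuck=not → not all inputs occur → does not occur.
Shear sequence 2 unavailable [OR]: Inboard accumulator bank is out=not, C shuttle valve 2 trips=occurs, Backup path 2 unavailable=not → at least one input occurs → occurs.
Offshore blowout preventer fails to close [OR]: Shear sequence fails=not, Annular stack down=not, Hydraulic supply down=not, Shear sequence 2 unavailable=occurs → at least one input occurs → occurs.

Yes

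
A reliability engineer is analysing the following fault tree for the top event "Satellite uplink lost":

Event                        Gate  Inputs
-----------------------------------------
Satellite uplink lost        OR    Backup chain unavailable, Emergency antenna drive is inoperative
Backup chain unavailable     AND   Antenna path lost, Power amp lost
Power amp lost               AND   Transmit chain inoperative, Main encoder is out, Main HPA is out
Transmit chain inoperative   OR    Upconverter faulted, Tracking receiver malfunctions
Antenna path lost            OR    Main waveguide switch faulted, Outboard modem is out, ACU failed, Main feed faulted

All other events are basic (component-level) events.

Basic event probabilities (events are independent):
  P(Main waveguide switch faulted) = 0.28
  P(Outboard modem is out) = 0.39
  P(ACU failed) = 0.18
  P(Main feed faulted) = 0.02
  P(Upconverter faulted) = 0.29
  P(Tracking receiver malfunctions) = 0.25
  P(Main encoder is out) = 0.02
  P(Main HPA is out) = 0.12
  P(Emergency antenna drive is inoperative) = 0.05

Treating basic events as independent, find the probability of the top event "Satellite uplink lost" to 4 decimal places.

P(Antenna path lost) [OR] = 1 − (1−0.28) × (1−0.39) × (1−0.18) × (1−0.02) = 0.647059
P(Transmit chain inoperative) [OR] = 1 − (1−0.29) × (1−0.25) = 0.467500
P(Power amp lost) [AND] = 0.467500 × 0.02 × 0.12 = 0.001122
P(Backup chain unavailable) [AND] = 0.647059 × 0.001122 = 0.000726
P(Satellite uplink lost) [OR] = 1 − (1−0.000726) × (1−0.05) = 0.050690
Rounded to 4 decimal places: P(Satellite uplink lost) ≈ 0.0507.

0.0507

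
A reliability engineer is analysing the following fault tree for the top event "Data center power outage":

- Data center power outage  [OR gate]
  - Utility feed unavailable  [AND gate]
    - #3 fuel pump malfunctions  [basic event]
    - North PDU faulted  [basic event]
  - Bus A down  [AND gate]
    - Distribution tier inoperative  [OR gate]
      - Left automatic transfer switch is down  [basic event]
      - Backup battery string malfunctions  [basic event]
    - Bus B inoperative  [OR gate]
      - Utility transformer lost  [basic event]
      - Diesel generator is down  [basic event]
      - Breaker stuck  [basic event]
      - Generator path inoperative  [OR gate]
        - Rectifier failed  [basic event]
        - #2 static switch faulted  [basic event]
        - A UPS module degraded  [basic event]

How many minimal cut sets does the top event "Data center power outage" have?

Utility feed unavailable [AND]: one cut set from each child combined → 1 × 1 = 1 cut set(s).
Distribution tier inoperative [OR]: union of children's cut sets → 2 cut set(s).
Generator path inoperative [OR]: union of children's cut sets → 3 cut set(s).
Bus B inoperative [OR]: union of children's cut sets → 6 cut set(s).
Bus A down [AND]: one cut set from each child combined → 2 × 6 = 12 cut set(s).
Data center power outage [OR]: union of children's cut sets → 13 cut set(s).

13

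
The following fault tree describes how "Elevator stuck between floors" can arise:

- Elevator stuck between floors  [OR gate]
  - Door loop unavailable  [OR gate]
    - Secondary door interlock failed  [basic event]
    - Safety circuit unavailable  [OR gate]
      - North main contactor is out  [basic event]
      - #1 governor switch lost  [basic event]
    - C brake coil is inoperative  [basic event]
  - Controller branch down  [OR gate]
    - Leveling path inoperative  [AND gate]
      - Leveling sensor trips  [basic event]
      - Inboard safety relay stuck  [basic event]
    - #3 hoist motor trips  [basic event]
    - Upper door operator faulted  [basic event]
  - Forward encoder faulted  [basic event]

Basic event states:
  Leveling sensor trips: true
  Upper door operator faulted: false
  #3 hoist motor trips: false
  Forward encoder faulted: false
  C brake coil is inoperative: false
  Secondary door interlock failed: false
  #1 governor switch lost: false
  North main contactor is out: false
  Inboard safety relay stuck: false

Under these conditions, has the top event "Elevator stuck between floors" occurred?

No

Safety circuit unavailable [OR]: North main contactor is out=not, #1 governor switch lost=not → no input occurs → does not occur.
Door loop unavailable [OR]: Secondary door interlock failed=not, Safety circuit unavailable=not, C brake coil is inoperative=not → no input occurs → does not occur.
Leveling path inoperative [AND]: Leveling sensor trips=occurs, Inboard safety relay stuck=not → not all inputs occur → does not occur.
Controller branch down [OR]: Leveling path inoperative=not, #3 hoist motor trips=not, Upper door operator faulted=not → no input occurs → does not occur.
Elevator stuck between floors [OR]: Door loop unavailable=not, Controller branch down=not, Forward encoder faulted=not → no input occurs → does not occur.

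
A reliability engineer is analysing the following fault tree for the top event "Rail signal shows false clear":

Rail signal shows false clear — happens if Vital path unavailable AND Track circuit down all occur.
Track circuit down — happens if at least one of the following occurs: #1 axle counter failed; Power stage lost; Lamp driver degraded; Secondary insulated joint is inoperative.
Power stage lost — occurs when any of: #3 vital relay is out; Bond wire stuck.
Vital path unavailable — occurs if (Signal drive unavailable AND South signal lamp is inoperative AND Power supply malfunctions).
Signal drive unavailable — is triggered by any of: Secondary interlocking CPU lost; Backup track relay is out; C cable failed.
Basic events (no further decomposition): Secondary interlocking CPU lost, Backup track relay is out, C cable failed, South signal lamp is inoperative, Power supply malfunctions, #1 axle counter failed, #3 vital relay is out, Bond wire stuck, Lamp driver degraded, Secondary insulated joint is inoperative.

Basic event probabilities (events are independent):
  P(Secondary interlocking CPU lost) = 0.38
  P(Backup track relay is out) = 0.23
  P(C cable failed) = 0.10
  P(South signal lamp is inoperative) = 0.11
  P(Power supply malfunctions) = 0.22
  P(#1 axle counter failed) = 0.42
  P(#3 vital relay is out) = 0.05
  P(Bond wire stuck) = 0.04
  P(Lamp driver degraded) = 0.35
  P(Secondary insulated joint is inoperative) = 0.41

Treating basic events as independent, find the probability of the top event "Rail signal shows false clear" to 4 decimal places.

P(Signal drive unavailable) [OR] = 1 − (1−0.38) × (1−0.23) × (1−0.10) = 0.570340
P(Vital path unavailable) [AND] = 0.570340 × 0.11 × 0.22 = 0.013802
P(Power stage lost) [OR] = 1 − (1−0.05) × (1−0.04) = 0.088000
P(Track circuit down) [OR] = 1 − (1−0.42) × (1−0.088000) × (1−0.35) × (1−0.41) = 0.797144
P(Rail signal shows false clear) [AND] = 0.013802 × 0.797144 = 0.011002
Rounded to 4 decimal places: P(Rail signal shows false clear) ≈ 0.0110.

0.0110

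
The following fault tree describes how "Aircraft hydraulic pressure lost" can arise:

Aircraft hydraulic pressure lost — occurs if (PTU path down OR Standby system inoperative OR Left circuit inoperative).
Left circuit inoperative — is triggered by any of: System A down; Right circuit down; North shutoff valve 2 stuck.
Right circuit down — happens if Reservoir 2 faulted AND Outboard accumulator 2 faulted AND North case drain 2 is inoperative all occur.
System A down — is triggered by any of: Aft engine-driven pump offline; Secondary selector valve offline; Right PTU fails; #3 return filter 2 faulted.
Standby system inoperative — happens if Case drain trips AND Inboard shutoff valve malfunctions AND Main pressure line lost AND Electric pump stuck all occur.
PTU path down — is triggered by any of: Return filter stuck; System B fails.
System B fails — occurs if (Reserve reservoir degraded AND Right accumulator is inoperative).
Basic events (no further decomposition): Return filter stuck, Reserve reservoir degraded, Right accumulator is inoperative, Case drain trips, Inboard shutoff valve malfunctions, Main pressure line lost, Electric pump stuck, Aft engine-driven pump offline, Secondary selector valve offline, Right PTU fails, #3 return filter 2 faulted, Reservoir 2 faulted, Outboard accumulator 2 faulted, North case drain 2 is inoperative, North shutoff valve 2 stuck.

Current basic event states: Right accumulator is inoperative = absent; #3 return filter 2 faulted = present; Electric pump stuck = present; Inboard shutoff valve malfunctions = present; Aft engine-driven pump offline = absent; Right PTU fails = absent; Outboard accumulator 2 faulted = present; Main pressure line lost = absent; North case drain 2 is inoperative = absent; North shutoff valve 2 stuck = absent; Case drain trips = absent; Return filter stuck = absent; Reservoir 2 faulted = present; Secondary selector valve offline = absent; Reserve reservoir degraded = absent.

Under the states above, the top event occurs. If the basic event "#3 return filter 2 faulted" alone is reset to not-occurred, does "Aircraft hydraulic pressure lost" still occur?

No

Counterfactual: set "#3 return filter 2 faulted" to not occurred.
System B fails [AND]: Reserve reservoir degraded=not, Right accumulator is inoperative=not → not all inputs occur → does not occur.
PTU path down [OR]: Return filter stuck=not, System B fails=not → no input occurs → does not occur.
Standby system inoperative [AND]: Case drain trips=not, Inboard shutoff valve malfunctions=occurs, Main pressure line lost=not, Electric pump stuck=occurs → not all inputs occur → does not occur.
System A down [OR]: Aft engine-driven pump offline=not, Secondary selector valve offline=not, Right PTU fails=not, #3 return filter 2 faulted=not → no input occurs → does not occur.
Right circuit down [AND]: Reservoir 2 faulted=occurs, Outboard accumulator 2 faulted=occurs, North case drain 2 is inoperative=not → not all inputs occur → does not occur.
Left circuit inoperative [OR]: System A down=not, Right circuit down=not, North shutoff valve 2 stuck=not → no input occurs → does not occur.
Aircraft hydraulic pressure lost [OR]: PTU path down=not, Standby system inoperative=not, Left circuit inoperative=not → no input occurs → does not occur.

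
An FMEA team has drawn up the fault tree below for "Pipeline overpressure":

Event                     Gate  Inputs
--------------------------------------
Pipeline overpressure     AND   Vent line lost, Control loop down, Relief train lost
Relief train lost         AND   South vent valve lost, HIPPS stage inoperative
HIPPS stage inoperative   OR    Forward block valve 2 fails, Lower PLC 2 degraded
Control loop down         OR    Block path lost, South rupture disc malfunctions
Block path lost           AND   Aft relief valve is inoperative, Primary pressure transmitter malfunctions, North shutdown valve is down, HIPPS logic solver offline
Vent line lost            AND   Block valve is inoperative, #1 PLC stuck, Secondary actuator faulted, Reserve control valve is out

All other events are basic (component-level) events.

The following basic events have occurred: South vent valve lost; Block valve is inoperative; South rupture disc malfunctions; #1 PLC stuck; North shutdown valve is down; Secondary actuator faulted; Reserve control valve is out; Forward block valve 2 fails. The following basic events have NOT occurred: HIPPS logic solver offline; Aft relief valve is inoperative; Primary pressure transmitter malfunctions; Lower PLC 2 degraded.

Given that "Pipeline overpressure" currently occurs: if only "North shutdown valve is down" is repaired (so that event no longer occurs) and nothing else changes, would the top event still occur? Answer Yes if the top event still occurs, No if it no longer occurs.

Counterfactual: set "North shutdown valve is down" to not occurred.
Vent line lost [AND]: Block valve is inoperative=occurs, #1 PLC stuck=occurs, Secondary actuator faulted=occurs, Reserve control valve is out=occurs → all inputs occur → occurs.
Block path lost [AND]: Aft relief valve is inoperative=not, Primary pressure transmitter malfunctions=not, North shutdown valve is down=not, HIPPS logic solver offline=not → not all inputs occur → does not occur.
Control loop down [OR]: Block path lost=not, South rupture disc malfunctions=occurs → at least one input occurs → occurs.
HIPPS stage inoperative [OR]: Forward block valve 2 fails=occurs, Lower PLC 2 degraded=not → at least one input occurs → occurs.
Relief train lost [AND]: South vent valve lost=occurs, HIPPS stage inoperative=occurs → all inputs occur → occurs.
Pipeline overpressure [AND]: Vent line lost=occurs, Control loop down=occurs, Relief train lost=occurs → all inputs occur → occurs.

Yes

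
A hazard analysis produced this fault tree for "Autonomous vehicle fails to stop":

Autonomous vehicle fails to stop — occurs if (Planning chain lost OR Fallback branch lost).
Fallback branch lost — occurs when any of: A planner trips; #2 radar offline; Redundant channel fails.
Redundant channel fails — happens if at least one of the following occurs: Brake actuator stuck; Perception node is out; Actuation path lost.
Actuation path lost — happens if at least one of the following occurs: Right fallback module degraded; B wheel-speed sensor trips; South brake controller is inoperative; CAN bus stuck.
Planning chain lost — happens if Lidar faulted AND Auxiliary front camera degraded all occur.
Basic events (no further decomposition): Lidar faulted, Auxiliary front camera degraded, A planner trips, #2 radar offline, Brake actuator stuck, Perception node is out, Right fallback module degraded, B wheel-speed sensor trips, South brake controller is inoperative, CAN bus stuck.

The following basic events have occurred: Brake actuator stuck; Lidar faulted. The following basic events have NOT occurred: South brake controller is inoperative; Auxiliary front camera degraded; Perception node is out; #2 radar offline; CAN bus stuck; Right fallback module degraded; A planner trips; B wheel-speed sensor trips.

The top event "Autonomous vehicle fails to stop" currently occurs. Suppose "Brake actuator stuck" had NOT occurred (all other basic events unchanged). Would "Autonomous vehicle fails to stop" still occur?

No

Counterfactual: set "Brake actuator stuck" to not occurred.
Planning chain lost [AND]: Lidar faulted=occurs, Auxiliary front camera degraded=not → not all inputs occur → does not occur.
Actuation path lost [OR]: Right fallback module degraded=not, B wheel-speed sensor trips=not, South brake controller is inoperative=not, CAN bus stuck=not → no input occurs → does not occur.
Redundant channel fails [OR]: Brake actuator stuck=not, Perception node is out=not, Actuation path lost=not → no input occurs → does not occur.
Fallback branch lost [OR]: A planner trips=not, #2 radar offline=not, Redundant channel fails=not → no input occurs → does not occur.
Autonomous vehicle fails to stop [OR]: Planning chain lost=not, Fallback branch lost=not → no input occurs → does not occur.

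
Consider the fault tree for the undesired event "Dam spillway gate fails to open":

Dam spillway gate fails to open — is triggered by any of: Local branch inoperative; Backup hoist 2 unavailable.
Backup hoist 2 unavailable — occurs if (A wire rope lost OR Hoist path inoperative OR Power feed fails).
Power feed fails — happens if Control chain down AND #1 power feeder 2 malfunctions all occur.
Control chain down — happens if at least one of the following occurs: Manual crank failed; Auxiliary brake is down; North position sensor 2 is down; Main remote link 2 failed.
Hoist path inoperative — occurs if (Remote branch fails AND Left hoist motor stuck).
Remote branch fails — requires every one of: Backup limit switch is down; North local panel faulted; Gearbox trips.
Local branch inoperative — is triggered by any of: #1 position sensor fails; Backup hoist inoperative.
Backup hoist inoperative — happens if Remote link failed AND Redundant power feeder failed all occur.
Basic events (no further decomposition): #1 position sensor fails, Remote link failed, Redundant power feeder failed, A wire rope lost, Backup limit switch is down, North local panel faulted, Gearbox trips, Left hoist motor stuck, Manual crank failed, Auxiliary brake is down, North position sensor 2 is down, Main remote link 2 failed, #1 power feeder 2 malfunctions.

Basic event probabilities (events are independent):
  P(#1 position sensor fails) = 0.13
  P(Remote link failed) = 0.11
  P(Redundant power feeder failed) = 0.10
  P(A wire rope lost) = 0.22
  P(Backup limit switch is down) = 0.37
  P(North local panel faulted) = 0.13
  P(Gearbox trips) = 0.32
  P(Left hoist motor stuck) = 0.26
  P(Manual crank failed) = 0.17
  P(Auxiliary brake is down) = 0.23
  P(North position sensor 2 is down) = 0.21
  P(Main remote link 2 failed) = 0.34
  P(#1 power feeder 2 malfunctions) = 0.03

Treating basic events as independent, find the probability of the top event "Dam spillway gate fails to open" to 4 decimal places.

P(Backup hoist inoperative) [AND] = 0.11 × 0.10 = 0.011000
P(Local branch inoperative) [OR] = 1 − (1−0.13) × (1−0.011000) = 0.139570
P(Remote branch fails) [AND] = 0.37 × 0.13 × 0.32 = 0.015392
P(Hoist path inoperative) [AND] = 0.015392 × 0.26 = 0.004002
P(Control chain down) [OR] = 1 − (1−0.17) × (1−0.23) × (1−0.21) × (1−0.34) = 0.666773
P(Power feed fails) [AND] = 0.666773 × 0.03 = 0.020003
P(Backup hoist 2 unavailable) [OR] = 1 − (1−0.22) × (1−0.004002) × (1−0.020003) = 0.238661
P(Dam spillway gate fails to open) [OR] = 1 − (1−0.139570) × (1−0.238661) = 0.344921
Rounded to 4 decimal places: P(Dam spillway gate fails to open) ≈ 0.3449.

0.3449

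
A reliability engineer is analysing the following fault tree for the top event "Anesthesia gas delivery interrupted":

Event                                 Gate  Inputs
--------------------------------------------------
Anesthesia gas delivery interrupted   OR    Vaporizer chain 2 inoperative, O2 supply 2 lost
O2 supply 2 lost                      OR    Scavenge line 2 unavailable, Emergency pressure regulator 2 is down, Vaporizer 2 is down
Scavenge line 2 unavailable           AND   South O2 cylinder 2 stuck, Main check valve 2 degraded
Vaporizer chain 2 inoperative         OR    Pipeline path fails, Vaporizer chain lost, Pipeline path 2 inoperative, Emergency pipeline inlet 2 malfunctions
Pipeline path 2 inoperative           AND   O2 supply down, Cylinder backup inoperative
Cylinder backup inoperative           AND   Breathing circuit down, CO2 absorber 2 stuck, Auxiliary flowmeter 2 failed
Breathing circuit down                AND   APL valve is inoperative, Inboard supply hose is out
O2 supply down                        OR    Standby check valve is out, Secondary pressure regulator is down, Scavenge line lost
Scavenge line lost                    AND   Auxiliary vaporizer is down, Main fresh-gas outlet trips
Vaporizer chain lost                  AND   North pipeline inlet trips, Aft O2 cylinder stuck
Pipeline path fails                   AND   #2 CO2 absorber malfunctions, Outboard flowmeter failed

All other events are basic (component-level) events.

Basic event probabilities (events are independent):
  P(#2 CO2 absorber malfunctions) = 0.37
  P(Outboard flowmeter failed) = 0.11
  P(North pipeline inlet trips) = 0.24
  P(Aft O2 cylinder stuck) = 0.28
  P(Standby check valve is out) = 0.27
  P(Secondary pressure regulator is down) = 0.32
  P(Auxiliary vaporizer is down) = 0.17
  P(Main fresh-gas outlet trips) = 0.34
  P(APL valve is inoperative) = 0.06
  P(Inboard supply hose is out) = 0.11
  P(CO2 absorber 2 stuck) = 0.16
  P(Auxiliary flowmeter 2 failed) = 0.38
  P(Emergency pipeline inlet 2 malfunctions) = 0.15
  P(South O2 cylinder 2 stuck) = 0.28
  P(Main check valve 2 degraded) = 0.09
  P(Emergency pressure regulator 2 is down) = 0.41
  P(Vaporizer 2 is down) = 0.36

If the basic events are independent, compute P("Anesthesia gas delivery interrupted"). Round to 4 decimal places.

0.7201

P(Pipeline path fails) [AND] = 0.37 × 0.11 = 0.040700
P(Vaporizer chain lost) [AND] = 0.24 × 0.28 = 0.067200
P(Scavenge line lost) [AND] = 0.17 × 0.34 = 0.057800
P(O2 supply down) [OR] = 1 − (1−0.27) × (1−0.32) × (1−0.057800) = 0.532292
P(Breathing circuit down) [AND] = 0.06 × 0.11 = 0.006600
P(Cylinder backup inoperative) [AND] = 0.006600 × 0.16 × 0.38 = 0.000401
P(Pipeline path 2 inoperative) [AND] = 0.532292 × 0.000401 = 0.000213
P(Vaporizer chain 2 inoperative) [OR] = 1 − (1−0.040700) × (1−0.067200) × (1−0.000213) × (1−0.15) = 0.239552
P(Scavenge line 2 unavailable) [AND] = 0.28 × 0.09 = 0.025200
P(O2 supply 2 lost) [OR] = 1 − (1−0.025200) × (1−0.41) × (1−0.36) = 0.631916
P(Anesthesia gas delivery interrupted) [OR] = 1 − (1−0.239552) × (1−0.631916) = 0.720091
Rounded to 4 decimal places: P(Anesthesia gas delivery interrupted) ≈ 0.7201.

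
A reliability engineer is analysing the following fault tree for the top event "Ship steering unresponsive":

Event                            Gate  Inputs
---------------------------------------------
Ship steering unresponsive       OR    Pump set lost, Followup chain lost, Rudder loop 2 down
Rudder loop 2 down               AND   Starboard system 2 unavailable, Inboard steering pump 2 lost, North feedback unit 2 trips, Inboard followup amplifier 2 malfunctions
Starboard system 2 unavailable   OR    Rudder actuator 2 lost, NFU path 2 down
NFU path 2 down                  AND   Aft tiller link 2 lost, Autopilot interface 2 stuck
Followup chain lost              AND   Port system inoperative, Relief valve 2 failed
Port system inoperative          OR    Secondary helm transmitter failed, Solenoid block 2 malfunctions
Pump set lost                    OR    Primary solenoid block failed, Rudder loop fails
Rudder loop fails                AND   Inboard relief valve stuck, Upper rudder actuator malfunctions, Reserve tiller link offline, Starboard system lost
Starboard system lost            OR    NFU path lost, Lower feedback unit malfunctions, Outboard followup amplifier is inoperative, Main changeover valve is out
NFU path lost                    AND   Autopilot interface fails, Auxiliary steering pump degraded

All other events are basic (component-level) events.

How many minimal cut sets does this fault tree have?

9

NFU path lost [AND]: one cut set from each child combined → 1 × 1 = 1 cut set(s).
Starboard system lost [OR]: union of children's cut sets → 4 cut set(s).
Rudder loop fails [AND]: one cut set from each child combined → 1 × 1 × 1 × 4 = 4 cut set(s).
Pump set lost [OR]: union of children's cut sets → 5 cut set(s).
Port system inoperative [OR]: union of children's cut sets → 2 cut set(s).
Followup chain lost [AND]: one cut set from each child combined → 2 × 1 = 2 cut set(s).
NFU path 2 down [AND]: one cut set from each child combined → 1 × 1 = 1 cut set(s).
Starboard system 2 unavailable [OR]: union of children's cut sets → 2 cut set(s).
Rudder loop 2 down [AND]: one cut set from each child combined → 2 × 1 × 1 × 1 = 2 cut set(s).
Ship steering unresponsive [OR]: union of children's cut sets → 9 cut set(s).
Minimal cut sets: {Primary solenoid block failed}; {Autopilot interface fails, Auxiliary steering pump degraded, Inboard relief valve stuck, Reserve tiller link offline, Upper rudder actuator malfunctions}; {Inboard relief valve stuck, Lower feedback unit malfunctions, Reserve tiller link offline, Upper rudder actuator malfunctions}; {Inboard relief valve stuck, Outboard followup amplifier is inoperative, Reserve tiller link offline, Upper rudder actuator malfunctions}; {Inboard relief valve stuck, Main changeover valve is out, Reserve tiller link offline, Upper rudder actuator malfunctions}; {Relief valve 2 failed, Secondary helm transmitter failed}; {Relief valve 2 failed, Solenoid block 2 malfunctions}; {Inboard followup amplifier 2 malfunctions, Inboard steering pump 2 lost, North feedback unit 2 trips, Rudder actuator 2 lost}; {Aft tiller link 2 lost, Autopilot interface 2 stuck, Inboard followup amplifier 2 malfunctions, Inboard steering pump 2 lost, North feedback unit 2 trips}.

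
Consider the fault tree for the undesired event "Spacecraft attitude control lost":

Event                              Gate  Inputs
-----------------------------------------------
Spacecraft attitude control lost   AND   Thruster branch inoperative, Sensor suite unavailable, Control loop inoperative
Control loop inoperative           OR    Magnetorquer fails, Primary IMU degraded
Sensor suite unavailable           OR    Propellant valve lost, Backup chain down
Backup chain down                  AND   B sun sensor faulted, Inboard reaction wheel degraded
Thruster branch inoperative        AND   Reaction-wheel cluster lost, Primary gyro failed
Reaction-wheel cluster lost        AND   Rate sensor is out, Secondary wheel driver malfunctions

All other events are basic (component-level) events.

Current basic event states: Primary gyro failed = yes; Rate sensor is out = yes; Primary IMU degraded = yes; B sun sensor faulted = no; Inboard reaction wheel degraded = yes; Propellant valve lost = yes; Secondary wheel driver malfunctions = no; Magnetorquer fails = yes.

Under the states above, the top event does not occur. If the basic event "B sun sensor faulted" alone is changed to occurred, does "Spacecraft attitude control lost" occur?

Counterfactual: set "B sun sensor faulted" to occurred.
Reaction-wheel cluster lost [AND]: Rate sensor is out=occurs, Secondary wheel driver malfunctions=not → not all inputs occur → does not occur.
Thruster branch inoperative [AND]: Reaction-wheel cluster lost=not, Primary gyro failed=occurs → not all inputs occur → does not occur.
Backup chain down [AND]: B sun sensor faulted=occurs, Inboard reaction wheel degraded=occurs → all inputs occur → occurs.
Sensor suite unavailable [OR]: Propellant valve lost=occurs, Backup chain down=occurs → at least one input occurs → occurs.
Control loop inoperative [OR]: Magnetorquer fails=occurs, Primary IMU degraded=occurs → at least one input occurs → occurs.
Spacecraft attitude control lost [AND]: Thruster branch inoperative=not, Sensor suite unavailable=occurs, Control loop inoperative=occurs → not all inputs occur → does not occur.

No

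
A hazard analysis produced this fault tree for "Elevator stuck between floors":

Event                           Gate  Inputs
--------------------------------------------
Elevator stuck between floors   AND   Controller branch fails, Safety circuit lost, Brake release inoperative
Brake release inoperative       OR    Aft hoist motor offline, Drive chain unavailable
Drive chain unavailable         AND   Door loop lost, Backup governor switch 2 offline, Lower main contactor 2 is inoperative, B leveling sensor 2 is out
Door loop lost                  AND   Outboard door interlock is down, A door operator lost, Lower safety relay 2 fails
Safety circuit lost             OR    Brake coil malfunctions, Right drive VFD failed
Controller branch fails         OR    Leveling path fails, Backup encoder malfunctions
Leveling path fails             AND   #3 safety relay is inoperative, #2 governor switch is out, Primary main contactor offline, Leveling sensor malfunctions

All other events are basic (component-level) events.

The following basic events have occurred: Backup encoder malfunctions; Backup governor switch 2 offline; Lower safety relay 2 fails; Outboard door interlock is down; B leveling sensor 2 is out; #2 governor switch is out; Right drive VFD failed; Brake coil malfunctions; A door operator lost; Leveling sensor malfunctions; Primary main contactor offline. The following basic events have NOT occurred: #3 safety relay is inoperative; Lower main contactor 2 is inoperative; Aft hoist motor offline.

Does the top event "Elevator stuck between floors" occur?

No

Leveling path fails [AND]: #3 safety relay is inoperative=not, #2 governor switch is out=occurs, Primary main contactor offline=occurs, Leveling sensor malfunctions=occurs → not all inputs occur → does not occur.
Controller branch fails [OR]: Leveling path fails=not, Backup encoder malfunctions=occurs → at least one input occurs → occurs.
Safety circuit lost [OR]: Brake coil malfunctions=occurs, Right drive VFD failed=occurs → at least one input occurs → occurs.
Door loop lost [AND]: Outboard door interlock is down=occurs, A door operator lost=occurs, Lower safety relay 2 fails=occurs → all inputs occur → occurs.
Drive chain unavailable [AND]: Door loop lost=occurs, Backup governor switch 2 offline=occurs, Lower main contactor 2 is inoperative=not, B leveling sensor 2 is out=occurs → not all inputs occur → does not occur.
Brake release inoperative [OR]: Aft hoist motor offline=not, Drive chain unavailable=not → no input occurs → does not occur.
Elevator stuck between floors [AND]: Controller branch fails=occurs, Safety circuit lost=occurs, Brake release inoperative=not → not all inputs occur → does not occur.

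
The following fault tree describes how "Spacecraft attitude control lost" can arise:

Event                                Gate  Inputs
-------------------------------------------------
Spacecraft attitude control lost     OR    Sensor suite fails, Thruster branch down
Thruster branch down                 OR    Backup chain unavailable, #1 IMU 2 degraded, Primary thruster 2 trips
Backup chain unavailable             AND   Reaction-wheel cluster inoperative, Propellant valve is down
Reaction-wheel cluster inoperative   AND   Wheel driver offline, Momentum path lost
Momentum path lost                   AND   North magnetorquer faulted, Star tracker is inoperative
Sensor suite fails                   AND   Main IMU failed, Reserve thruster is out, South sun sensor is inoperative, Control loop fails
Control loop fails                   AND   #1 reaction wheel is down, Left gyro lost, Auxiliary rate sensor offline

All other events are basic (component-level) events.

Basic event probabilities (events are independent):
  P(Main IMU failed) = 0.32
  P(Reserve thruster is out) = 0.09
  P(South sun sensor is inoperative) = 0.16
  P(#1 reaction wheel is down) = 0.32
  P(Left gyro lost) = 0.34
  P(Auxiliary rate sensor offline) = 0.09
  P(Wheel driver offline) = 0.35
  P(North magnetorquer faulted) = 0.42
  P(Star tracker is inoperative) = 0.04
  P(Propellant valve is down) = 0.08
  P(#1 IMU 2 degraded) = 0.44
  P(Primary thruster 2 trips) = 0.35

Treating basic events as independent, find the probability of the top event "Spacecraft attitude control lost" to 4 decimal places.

0.6362

P(Control loop fails) [AND] = 0.32 × 0.34 × 0.09 = 0.009792
P(Sensor suite fails) [AND] = 0.32 × 0.09 × 0.16 × 0.009792 = 0.000045
P(Momentum path lost) [AND] = 0.42 × 0.04 = 0.016800
P(Reaction-wheel cluster inoperative) [AND] = 0.35 × 0.016800 = 0.005880
P(Backup chain unavailable) [AND] = 0.005880 × 0.08 = 0.000470
P(Thruster branch down) [OR] = 1 − (1−0.000470) × (1−0.44) × (1−0.35) = 0.636171
P(Spacecraft attitude control lost) [OR] = 1 − (1−0.000045) × (1−0.636171) = 0.636187
Rounded to 4 decimal places: P(Spacecraft attitude control lost) ≈ 0.6362.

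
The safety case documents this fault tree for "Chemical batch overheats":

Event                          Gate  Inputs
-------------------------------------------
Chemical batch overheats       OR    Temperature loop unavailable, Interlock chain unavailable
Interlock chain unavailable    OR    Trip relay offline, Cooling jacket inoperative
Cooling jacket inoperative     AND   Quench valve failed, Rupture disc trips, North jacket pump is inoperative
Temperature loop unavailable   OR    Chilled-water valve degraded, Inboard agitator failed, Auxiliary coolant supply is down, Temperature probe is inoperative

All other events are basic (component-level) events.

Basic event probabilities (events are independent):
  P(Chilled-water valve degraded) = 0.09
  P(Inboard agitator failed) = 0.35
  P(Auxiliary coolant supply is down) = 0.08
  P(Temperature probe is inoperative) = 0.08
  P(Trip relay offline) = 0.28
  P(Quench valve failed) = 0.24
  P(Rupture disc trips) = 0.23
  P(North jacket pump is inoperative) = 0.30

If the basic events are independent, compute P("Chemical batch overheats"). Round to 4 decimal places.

0.6455

P(Temperature loop unavailable) [OR] = 1 − (1−0.09) × (1−0.35) × (1−0.08) × (1−0.08) = 0.499354
P(Cooling jacket inoperative) [AND] = 0.24 × 0.23 × 0.30 = 0.016560
P(Interlock chain unavailable) [OR] = 1 − (1−0.28) × (1−0.016560) = 0.291923
P(Chemical batch overheats) [OR] = 1 − (1−0.499354) × (1−0.291923) = 0.645504
Rounded to 4 decimal places: P(Chemical batch overheats) ≈ 0.6455.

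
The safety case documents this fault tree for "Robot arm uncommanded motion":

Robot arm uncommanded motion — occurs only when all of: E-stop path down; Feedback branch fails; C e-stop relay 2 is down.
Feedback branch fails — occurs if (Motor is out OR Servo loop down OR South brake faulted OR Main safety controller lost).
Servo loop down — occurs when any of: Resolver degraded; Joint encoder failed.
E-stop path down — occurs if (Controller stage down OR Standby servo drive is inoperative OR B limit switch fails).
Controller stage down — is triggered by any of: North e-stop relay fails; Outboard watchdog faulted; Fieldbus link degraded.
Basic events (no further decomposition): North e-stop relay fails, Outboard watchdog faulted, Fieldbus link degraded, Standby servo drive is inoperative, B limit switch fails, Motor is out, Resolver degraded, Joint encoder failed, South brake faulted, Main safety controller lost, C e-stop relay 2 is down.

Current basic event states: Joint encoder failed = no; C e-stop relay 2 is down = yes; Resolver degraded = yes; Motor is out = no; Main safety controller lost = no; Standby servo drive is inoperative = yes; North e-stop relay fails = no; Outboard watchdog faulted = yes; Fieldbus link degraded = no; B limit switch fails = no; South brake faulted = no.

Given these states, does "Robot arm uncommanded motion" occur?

Controller stage down [OR]: North e-stop relay fails=not, Outboard watchdog faulted=occurs, Fieldbus link degraded=not → at least one input occurs → occurs.
E-stop path down [OR]: Controller stage down=occurs, Standby servo drive is inoperative=occurs, B limit switch fails=not → at least one input occurs → occurs.
Servo loop down [OR]: Resolver degraded=occurs, Joint encoder failed=not → at least one input occurs → occurs.
Feedback branch fails [OR]: Motor is out=not, Servo loop down=occurs, South brake faulted=not, Main safety controller lost=not → at least one input occurs → occurs.
Robot arm uncommanded motion [AND]: E-stop path down=occurs, Feedback branch fails=occurs, C e-stop relay 2 is down=occurs → all inputs occur → occurs.

Yes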